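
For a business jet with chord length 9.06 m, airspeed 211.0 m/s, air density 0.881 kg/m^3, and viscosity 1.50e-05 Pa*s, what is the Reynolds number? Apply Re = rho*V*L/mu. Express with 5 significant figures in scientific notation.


Step 1: Numerator = rho * V * L = 0.881 * 211.0 * 9.06 = 1684.17246
Step 2: Re = 1684.17246 / 1.50e-05
Step 3: Re = 1.1228e+08

1.1228e+08


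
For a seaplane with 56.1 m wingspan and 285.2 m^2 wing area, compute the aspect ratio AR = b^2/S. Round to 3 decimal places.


Step 1: b^2 = 56.1^2 = 3147.21
Step 2: AR = 3147.21 / 285.2 = 11.035

11.035


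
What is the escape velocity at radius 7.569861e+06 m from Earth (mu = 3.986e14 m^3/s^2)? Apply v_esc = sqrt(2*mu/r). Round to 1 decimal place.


Step 1: 2*mu/r = 2 * 3.986e14 / 7.569861e+06 = 105312369.6723
Step 2: v_esc = sqrt(105312369.6723) = 10262.2 m/s

10262.2


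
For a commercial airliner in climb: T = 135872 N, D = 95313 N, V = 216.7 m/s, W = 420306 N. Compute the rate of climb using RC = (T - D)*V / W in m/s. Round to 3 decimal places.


Step 1: Excess thrust = T - D = 135872 - 95313 = 40559 N
Step 2: Excess power = 40559 * 216.7 = 8789135.3 W
Step 3: RC = 8789135.3 / 420306 = 20.911 m/s

20.911


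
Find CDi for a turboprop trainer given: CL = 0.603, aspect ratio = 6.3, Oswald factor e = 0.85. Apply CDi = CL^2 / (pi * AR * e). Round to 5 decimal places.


Step 1: CL^2 = 0.603^2 = 0.363609
Step 2: pi * AR * e = 3.14159 * 6.3 * 0.85 = 16.823229
Step 3: CDi = 0.363609 / 16.823229 = 0.02161

0.02161


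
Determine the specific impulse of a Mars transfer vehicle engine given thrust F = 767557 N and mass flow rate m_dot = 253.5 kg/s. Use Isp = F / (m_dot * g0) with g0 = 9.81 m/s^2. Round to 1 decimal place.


Step 1: m_dot * g0 = 253.5 * 9.81 = 2486.84
Step 2: Isp = 767557 / 2486.84 = 308.6 s

308.6


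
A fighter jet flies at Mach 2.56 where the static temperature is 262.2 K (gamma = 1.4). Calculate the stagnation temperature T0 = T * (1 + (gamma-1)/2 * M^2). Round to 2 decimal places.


Step 1: (gamma-1)/2 = 0.2
Step 2: M^2 = 6.5536
Step 3: 1 + 0.2 * 6.5536 = 2.31072
Step 4: T0 = 262.2 * 2.31072 = 605.87 K

605.87


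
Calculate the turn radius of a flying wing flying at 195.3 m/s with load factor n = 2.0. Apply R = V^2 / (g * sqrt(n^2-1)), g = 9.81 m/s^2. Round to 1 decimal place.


Step 1: V^2 = 195.3^2 = 38142.09
Step 2: n^2 - 1 = 2.0^2 - 1 = 3.0
Step 3: sqrt(3.0) = 1.732051
Step 4: R = 38142.09 / (9.81 * 1.732051) = 2244.8 m

2244.8


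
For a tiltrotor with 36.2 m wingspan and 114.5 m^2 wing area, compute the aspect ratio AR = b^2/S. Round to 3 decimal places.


Step 1: b^2 = 36.2^2 = 1310.44
Step 2: AR = 1310.44 / 114.5 = 11.445

11.445


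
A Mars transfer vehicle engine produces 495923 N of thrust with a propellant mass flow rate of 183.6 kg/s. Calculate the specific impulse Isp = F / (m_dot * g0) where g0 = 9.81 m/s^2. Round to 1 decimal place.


Step 1: m_dot * g0 = 183.6 * 9.81 = 1801.12
Step 2: Isp = 495923 / 1801.12 = 275.3 s

275.3


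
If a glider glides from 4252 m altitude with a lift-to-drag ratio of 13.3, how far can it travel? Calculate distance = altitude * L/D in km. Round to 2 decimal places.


Step 1: Glide distance = altitude * L/D = 4252 * 13.3 = 56551.6 m
Step 2: Convert to km: 56551.6 / 1000 = 56.55 km

56.55


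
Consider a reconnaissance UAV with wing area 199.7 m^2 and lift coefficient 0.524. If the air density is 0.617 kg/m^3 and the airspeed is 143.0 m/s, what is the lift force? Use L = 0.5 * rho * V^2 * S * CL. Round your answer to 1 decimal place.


Step 1: Calculate dynamic pressure q = 0.5 * 0.617 * 143.0^2 = 0.5 * 0.617 * 20449.0 = 6308.5165 Pa
Step 2: Multiply by wing area and lift coefficient: L = 6308.5165 * 199.7 * 0.524
Step 3: L = 1259810.745 * 0.524 = 660140.8 N

660140.8


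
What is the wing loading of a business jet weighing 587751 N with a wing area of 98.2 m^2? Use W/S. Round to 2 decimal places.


Step 1: Wing loading = W / S = 587751 / 98.2
Step 2: Wing loading = 5985.24 N/m^2

5985.24


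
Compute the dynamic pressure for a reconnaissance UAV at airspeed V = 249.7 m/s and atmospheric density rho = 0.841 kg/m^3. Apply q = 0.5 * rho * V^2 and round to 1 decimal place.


Step 1: V^2 = 249.7^2 = 62350.09
Step 2: q = 0.5 * 0.841 * 62350.09
Step 3: q = 26218.2 Pa

26218.2


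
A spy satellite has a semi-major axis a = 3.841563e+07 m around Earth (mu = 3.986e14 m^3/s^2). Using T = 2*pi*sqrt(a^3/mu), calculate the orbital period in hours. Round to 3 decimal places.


Step 1: a^3 / mu = 5.669227e+22 / 3.986e14 = 1.422285e+08
Step 2: sqrt(1.422285e+08) = 11925.9585 s
Step 3: T = 2*pi * 11925.9585 = 74933.01 s
Step 4: T in hours = 74933.01 / 3600 = 20.815 hours

20.815


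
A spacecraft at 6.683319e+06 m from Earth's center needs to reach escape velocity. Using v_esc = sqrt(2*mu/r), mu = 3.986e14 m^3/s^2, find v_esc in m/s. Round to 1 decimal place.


Step 1: 2*mu/r = 2 * 3.986e14 / 6.683319e+06 = 119282051.3281
Step 2: v_esc = sqrt(119282051.3281) = 10921.6 m/s

10921.6


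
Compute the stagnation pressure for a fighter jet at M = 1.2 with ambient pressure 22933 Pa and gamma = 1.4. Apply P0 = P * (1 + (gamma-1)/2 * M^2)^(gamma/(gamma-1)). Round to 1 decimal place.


Step 1: (gamma-1)/2 * M^2 = 0.2 * 1.44 = 0.288
Step 2: 1 + 0.288 = 1.288
Step 3: Exponent gamma/(gamma-1) = 3.5
Step 4: P0 = 22933 * 1.288^3.5 = 55611.7 Pa

55611.7


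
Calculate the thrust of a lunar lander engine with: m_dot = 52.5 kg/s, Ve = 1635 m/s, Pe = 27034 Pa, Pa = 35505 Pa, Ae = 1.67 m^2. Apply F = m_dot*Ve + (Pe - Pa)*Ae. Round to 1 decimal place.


Step 1: Momentum thrust = m_dot * Ve = 52.5 * 1635 = 85837.5 N
Step 2: Pressure thrust = (Pe - Pa) * Ae = (27034 - 35505) * 1.67 = -14146.57 N
Step 3: Total thrust F = 85837.5 + -14146.57 = 71690.9 N

71690.9


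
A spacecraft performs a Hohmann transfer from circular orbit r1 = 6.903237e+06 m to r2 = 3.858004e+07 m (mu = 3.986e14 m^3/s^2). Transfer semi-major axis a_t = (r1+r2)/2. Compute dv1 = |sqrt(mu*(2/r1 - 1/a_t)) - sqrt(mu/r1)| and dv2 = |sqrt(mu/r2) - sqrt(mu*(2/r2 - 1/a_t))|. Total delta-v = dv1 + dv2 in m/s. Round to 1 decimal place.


Step 1: Transfer semi-major axis a_t = (6.903237e+06 + 3.858004e+07) / 2 = 2.274164e+07 m
Step 2: v1 (circular at r1) = sqrt(mu/r1) = 7598.75 m/s
Step 3: v_t1 = sqrt(mu*(2/r1 - 1/a_t)) = 9897.21 m/s
Step 4: dv1 = |9897.21 - 7598.75| = 2298.46 m/s
Step 5: v2 (circular at r2) = 3214.31 m/s, v_t2 = 1770.94 m/s
Step 6: dv2 = |3214.31 - 1770.94| = 1443.37 m/s
Step 7: Total delta-v = 2298.46 + 1443.37 = 3741.8 m/s

3741.8


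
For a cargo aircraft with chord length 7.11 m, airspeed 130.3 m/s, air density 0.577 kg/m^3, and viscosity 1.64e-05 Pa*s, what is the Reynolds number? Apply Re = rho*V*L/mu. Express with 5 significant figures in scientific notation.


Step 1: Numerator = rho * V * L = 0.577 * 130.3 * 7.11 = 534.551841
Step 2: Re = 534.551841 / 1.64e-05
Step 3: Re = 3.2595e+07

3.2595e+07


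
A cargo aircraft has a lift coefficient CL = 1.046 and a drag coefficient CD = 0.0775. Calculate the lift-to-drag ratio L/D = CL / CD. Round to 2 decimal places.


Step 1: L/D = CL / CD = 1.046 / 0.0775
Step 2: L/D = 13.50

13.50


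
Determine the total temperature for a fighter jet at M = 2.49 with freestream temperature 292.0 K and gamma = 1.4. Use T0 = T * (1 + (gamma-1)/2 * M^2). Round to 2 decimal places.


Step 1: (gamma-1)/2 = 0.2
Step 2: M^2 = 6.2001
Step 3: 1 + 0.2 * 6.2001 = 2.24002
Step 4: T0 = 292.0 * 2.24002 = 654.09 K

654.09


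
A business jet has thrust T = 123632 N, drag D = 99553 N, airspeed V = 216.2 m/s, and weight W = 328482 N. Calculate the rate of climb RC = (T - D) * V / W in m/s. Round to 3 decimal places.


Step 1: Excess thrust = T - D = 123632 - 99553 = 24079 N
Step 2: Excess power = 24079 * 216.2 = 5205879.8 W
Step 3: RC = 5205879.8 / 328482 = 15.848 m/s

15.848


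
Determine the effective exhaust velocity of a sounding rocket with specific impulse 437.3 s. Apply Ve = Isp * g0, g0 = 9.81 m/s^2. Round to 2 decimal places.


Step 1: Ve = Isp * g0 = 437.3 * 9.81
Step 2: Ve = 4289.91 m/s

4289.91


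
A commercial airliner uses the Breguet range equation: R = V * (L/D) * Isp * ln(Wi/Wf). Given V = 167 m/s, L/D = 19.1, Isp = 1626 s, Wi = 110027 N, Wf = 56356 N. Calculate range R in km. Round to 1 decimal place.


Step 1: Coefficient = V * (L/D) * Isp = 167 * 19.1 * 1626 = 5186452.2 m
Step 2: Wi/Wf = 110027 / 56356 = 1.952356
Step 3: ln(1.952356) = 0.669037
Step 4: R = 5186452.2 * 0.669037 = 3469928.8 m = 3469.9 km

3469.9


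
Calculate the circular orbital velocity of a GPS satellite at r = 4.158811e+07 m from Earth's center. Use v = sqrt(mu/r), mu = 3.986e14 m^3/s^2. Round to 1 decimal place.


Step 1: mu / r = 3.986e14 / 4.158811e+07 = 9584470.1767
Step 2: v = sqrt(9584470.1767) = 3095.9 m/s

3095.9


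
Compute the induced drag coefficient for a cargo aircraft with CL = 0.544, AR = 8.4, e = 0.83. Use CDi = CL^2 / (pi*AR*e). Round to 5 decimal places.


Step 1: CL^2 = 0.544^2 = 0.295936
Step 2: pi * AR * e = 3.14159 * 8.4 * 0.83 = 21.903184
Step 3: CDi = 0.295936 / 21.903184 = 0.01351

0.01351


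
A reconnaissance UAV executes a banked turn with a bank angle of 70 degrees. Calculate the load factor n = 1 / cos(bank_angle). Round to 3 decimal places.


Step 1: Convert 70 degrees to radians = 1.22173
Step 2: cos(70 deg) = 0.34202
Step 3: n = 1 / 0.34202 = 2.924

2.924


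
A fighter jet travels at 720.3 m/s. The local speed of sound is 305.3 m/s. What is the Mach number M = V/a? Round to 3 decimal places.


Step 1: M = V / a = 720.3 / 305.3
Step 2: M = 2.359

2.359


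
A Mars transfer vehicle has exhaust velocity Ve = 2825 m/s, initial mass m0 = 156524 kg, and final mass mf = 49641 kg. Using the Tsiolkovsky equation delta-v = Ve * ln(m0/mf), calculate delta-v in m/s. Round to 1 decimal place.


Step 1: Mass ratio m0/mf = 156524 / 49641 = 3.153119
Step 2: ln(3.153119) = 1.148392
Step 3: delta-v = 2825 * 1.148392 = 3244.2 m/s

3244.2


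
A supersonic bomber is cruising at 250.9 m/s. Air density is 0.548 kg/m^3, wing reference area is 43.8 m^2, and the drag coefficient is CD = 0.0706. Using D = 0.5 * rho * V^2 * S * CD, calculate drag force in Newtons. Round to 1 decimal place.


Step 1: Dynamic pressure q = 0.5 * 0.548 * 250.9^2 = 17248.5219 Pa
Step 2: Drag D = q * S * CD = 17248.5219 * 43.8 * 0.0706
Step 3: D = 53337.3 N

53337.3


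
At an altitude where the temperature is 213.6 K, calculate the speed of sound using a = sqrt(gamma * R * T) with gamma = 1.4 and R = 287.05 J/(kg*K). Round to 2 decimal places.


Step 1: gamma * R * T = 1.4 * 287.05 * 213.6 = 85839.432
Step 2: a = sqrt(85839.432) = 292.98 m/s

292.98


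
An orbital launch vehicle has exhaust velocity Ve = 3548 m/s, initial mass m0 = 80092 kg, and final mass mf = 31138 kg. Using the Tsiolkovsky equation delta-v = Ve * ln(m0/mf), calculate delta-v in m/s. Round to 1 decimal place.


Step 1: Mass ratio m0/mf = 80092 / 31138 = 2.572163
Step 2: ln(2.572163) = 0.944747
Step 3: delta-v = 3548 * 0.944747 = 3352.0 m/s

3352.0


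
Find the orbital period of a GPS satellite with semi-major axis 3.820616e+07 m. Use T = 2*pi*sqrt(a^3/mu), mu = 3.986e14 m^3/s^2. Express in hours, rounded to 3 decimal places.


Step 1: a^3 / mu = 5.576994e+22 / 3.986e14 = 1.399145e+08
Step 2: sqrt(1.399145e+08) = 11828.548 s
Step 3: T = 2*pi * 11828.548 = 74320.96 s
Step 4: T in hours = 74320.96 / 3600 = 20.645 hours

20.645


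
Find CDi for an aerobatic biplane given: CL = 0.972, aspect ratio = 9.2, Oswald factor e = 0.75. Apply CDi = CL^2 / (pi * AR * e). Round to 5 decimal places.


Step 1: CL^2 = 0.972^2 = 0.944784
Step 2: pi * AR * e = 3.14159 * 9.2 * 0.75 = 21.676989
Step 3: CDi = 0.944784 / 21.676989 = 0.04358

0.04358


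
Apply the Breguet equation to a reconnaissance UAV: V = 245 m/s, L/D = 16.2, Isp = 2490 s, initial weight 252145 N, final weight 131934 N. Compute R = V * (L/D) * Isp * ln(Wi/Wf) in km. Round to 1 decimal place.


Step 1: Coefficient = V * (L/D) * Isp = 245 * 16.2 * 2490 = 9882810.0 m
Step 2: Wi/Wf = 252145 / 131934 = 1.911145
Step 3: ln(1.911145) = 0.647703
Step 4: R = 9882810.0 * 0.647703 = 6401121.0 m = 6401.1 km

6401.1


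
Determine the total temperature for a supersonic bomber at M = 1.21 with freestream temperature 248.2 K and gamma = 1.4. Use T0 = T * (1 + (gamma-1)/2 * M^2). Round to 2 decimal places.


Step 1: (gamma-1)/2 = 0.2
Step 2: M^2 = 1.4641
Step 3: 1 + 0.2 * 1.4641 = 1.29282
Step 4: T0 = 248.2 * 1.29282 = 320.88 K

320.88


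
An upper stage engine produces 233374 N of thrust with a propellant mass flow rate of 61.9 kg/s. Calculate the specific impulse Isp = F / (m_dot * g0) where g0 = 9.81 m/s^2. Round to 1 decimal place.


Step 1: m_dot * g0 = 61.9 * 9.81 = 607.24
Step 2: Isp = 233374 / 607.24 = 384.3 s

384.3


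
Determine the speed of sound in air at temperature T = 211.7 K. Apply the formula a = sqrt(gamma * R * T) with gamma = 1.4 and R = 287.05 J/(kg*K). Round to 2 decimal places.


Step 1: gamma * R * T = 1.4 * 287.05 * 211.7 = 85075.879
Step 2: a = sqrt(85075.879) = 291.68 m/s

291.68


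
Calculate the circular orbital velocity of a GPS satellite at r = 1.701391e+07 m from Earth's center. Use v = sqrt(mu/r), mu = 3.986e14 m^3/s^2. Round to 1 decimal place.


Step 1: mu / r = 3.986e14 / 1.701391e+07 = 23427889.2976
Step 2: v = sqrt(23427889.2976) = 4840.2 m/s

4840.2


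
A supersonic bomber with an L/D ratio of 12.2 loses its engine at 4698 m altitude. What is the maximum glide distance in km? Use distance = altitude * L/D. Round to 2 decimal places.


Step 1: Glide distance = altitude * L/D = 4698 * 12.2 = 57315.6 m
Step 2: Convert to km: 57315.6 / 1000 = 57.32 km

57.32


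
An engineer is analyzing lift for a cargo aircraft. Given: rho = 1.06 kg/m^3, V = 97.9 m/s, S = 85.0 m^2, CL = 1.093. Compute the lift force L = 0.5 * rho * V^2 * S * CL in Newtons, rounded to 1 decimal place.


Step 1: Calculate dynamic pressure q = 0.5 * 1.06 * 97.9^2 = 0.5 * 1.06 * 9584.41 = 5079.7373 Pa
Step 2: Multiply by wing area and lift coefficient: L = 5079.7373 * 85.0 * 1.093
Step 3: L = 431777.6705 * 1.093 = 471933.0 N

471933.0


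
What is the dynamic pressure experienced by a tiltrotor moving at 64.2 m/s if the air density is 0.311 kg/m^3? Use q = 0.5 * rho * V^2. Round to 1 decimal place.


Step 1: V^2 = 64.2^2 = 4121.64
Step 2: q = 0.5 * 0.311 * 4121.64
Step 3: q = 640.9 Pa

640.9


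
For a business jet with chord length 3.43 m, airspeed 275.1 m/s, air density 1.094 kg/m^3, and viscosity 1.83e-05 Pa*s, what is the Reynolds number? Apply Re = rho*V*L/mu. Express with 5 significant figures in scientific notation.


Step 1: Numerator = rho * V * L = 1.094 * 275.1 * 3.43 = 1032.290742
Step 2: Re = 1032.290742 / 1.83e-05
Step 3: Re = 5.6409e+07

5.6409e+07


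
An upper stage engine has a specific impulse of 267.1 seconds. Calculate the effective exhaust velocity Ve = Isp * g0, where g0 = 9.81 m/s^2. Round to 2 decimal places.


Step 1: Ve = Isp * g0 = 267.1 * 9.81
Step 2: Ve = 2620.25 m/s

2620.25


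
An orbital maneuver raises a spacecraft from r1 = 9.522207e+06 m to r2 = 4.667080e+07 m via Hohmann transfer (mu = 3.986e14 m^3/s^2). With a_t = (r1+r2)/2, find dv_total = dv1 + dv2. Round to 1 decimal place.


Step 1: Transfer semi-major axis a_t = (9.522207e+06 + 4.667080e+07) / 2 = 2.809650e+07 m
Step 2: v1 (circular at r1) = sqrt(mu/r1) = 6469.93 m/s
Step 3: v_t1 = sqrt(mu*(2/r1 - 1/a_t)) = 8338.66 m/s
Step 4: dv1 = |8338.66 - 6469.93| = 1868.73 m/s
Step 5: v2 (circular at r2) = 2922.44 m/s, v_t2 = 1701.33 m/s
Step 6: dv2 = |2922.44 - 1701.33| = 1221.11 m/s
Step 7: Total delta-v = 1868.73 + 1221.11 = 3089.8 m/s

3089.8


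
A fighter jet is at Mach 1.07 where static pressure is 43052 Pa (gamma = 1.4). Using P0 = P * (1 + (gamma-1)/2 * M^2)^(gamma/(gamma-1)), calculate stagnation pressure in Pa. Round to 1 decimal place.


Step 1: (gamma-1)/2 * M^2 = 0.2 * 1.1449 = 0.22898
Step 2: 1 + 0.22898 = 1.22898
Step 3: Exponent gamma/(gamma-1) = 3.5
Step 4: P0 = 43052 * 1.22898^3.5 = 88593.2 Pa

88593.2


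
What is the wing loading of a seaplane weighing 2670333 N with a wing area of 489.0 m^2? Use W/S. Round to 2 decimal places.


Step 1: Wing loading = W / S = 2670333 / 489.0
Step 2: Wing loading = 5460.80 N/m^2

5460.80


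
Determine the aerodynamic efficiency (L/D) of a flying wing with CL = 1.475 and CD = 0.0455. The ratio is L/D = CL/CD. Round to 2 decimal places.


Step 1: L/D = CL / CD = 1.475 / 0.0455
Step 2: L/D = 32.42

32.42


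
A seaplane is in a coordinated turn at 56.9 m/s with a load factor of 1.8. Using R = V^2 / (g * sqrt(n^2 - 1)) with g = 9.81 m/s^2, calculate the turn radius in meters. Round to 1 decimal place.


Step 1: V^2 = 56.9^2 = 3237.61
Step 2: n^2 - 1 = 1.8^2 - 1 = 2.24
Step 3: sqrt(2.24) = 1.496663
Step 4: R = 3237.61 / (9.81 * 1.496663) = 220.5 m

220.5


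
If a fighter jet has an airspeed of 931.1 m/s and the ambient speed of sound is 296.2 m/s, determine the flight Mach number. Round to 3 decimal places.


Step 1: M = V / a = 931.1 / 296.2
Step 2: M = 3.143

3.143


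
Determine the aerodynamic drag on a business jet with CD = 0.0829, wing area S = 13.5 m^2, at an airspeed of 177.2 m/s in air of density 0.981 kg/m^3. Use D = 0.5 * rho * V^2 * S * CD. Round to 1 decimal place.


Step 1: Dynamic pressure q = 0.5 * 0.981 * 177.2^2 = 15401.6215 Pa
Step 2: Drag D = q * S * CD = 15401.6215 * 13.5 * 0.0829
Step 3: D = 17236.7 N

17236.7


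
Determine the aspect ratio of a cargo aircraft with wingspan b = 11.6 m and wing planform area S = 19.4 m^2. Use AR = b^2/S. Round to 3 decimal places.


Step 1: b^2 = 11.6^2 = 134.56
Step 2: AR = 134.56 / 19.4 = 6.936

6.936


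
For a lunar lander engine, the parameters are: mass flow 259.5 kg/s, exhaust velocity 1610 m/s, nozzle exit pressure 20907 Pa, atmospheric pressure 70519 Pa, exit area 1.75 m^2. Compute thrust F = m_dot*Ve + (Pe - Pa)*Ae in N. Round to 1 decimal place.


Step 1: Momentum thrust = m_dot * Ve = 259.5 * 1610 = 417795.0 N
Step 2: Pressure thrust = (Pe - Pa) * Ae = (20907 - 70519) * 1.75 = -86821.00 N
Step 3: Total thrust F = 417795.0 + -86821.00 = 330974.0 N

330974.0


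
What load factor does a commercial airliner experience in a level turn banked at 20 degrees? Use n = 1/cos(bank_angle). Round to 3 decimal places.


Step 1: Convert 20 degrees to radians = 0.349066
Step 2: cos(20 deg) = 0.939693
Step 3: n = 1 / 0.939693 = 1.064

1.064


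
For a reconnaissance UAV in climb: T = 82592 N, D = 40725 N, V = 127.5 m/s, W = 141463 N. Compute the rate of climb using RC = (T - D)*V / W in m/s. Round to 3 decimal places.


Step 1: Excess thrust = T - D = 82592 - 40725 = 41867 N
Step 2: Excess power = 41867 * 127.5 = 5338042.5 W
Step 3: RC = 5338042.5 / 141463 = 37.735 m/s

37.735


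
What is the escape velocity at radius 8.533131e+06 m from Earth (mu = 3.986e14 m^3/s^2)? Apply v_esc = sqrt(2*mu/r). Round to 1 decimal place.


Step 1: 2*mu/r = 2 * 3.986e14 / 8.533131e+06 = 93424090.1728
Step 2: v_esc = sqrt(93424090.1728) = 9665.6 m/s

9665.6


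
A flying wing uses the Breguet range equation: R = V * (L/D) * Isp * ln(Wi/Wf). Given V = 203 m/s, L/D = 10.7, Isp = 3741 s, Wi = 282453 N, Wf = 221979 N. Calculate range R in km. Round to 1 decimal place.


Step 1: Coefficient = V * (L/D) * Isp = 203 * 10.7 * 3741 = 8125826.1 m
Step 2: Wi/Wf = 282453 / 221979 = 1.272431
Step 3: ln(1.272431) = 0.240929
Step 4: R = 8125826.1 * 0.240929 = 1957750.3 m = 1957.8 km

1957.8


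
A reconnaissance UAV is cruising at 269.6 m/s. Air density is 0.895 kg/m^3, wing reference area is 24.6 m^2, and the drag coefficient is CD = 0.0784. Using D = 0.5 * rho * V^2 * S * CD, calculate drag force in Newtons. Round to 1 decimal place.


Step 1: Dynamic pressure q = 0.5 * 0.895 * 269.6^2 = 32526.1616 Pa
Step 2: Drag D = q * S * CD = 32526.1616 * 24.6 * 0.0784
Step 3: D = 62731.3 N

62731.3


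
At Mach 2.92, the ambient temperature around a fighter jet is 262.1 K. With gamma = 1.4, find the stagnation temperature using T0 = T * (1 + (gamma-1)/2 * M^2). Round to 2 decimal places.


Step 1: (gamma-1)/2 = 0.2
Step 2: M^2 = 8.5264
Step 3: 1 + 0.2 * 8.5264 = 2.70528
Step 4: T0 = 262.1 * 2.70528 = 709.05 K

709.05


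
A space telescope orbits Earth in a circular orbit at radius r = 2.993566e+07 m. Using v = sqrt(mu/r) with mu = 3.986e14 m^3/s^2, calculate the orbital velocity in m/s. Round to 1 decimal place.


Step 1: mu / r = 3.986e14 / 2.993566e+07 = 13315223.3824
Step 2: v = sqrt(13315223.3824) = 3649.0 m/s

3649.0


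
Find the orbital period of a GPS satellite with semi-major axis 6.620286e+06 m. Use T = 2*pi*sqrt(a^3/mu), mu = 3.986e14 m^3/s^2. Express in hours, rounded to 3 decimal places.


Step 1: a^3 / mu = 2.901551e+20 / 3.986e14 = 7.279356e+05
Step 2: sqrt(7.279356e+05) = 853.1914 s
Step 3: T = 2*pi * 853.1914 = 5360.76 s
Step 4: T in hours = 5360.76 / 3600 = 1.489 hours

1.489


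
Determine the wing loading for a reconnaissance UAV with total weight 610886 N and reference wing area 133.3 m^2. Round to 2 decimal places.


Step 1: Wing loading = W / S = 610886 / 133.3
Step 2: Wing loading = 4582.79 N/m^2

4582.79


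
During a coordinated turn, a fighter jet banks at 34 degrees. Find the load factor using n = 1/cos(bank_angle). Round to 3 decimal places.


Step 1: Convert 34 degrees to radians = 0.593412
Step 2: cos(34 deg) = 0.829038
Step 3: n = 1 / 0.829038 = 1.206

1.206


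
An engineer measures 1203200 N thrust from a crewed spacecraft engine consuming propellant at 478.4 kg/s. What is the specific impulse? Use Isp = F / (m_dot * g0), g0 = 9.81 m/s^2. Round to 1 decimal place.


Step 1: m_dot * g0 = 478.4 * 9.81 = 4693.1
Step 2: Isp = 1203200 / 4693.1 = 256.4 s

256.4


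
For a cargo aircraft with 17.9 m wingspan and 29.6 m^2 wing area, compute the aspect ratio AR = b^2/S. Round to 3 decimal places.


Step 1: b^2 = 17.9^2 = 320.41
Step 2: AR = 320.41 / 29.6 = 10.825

10.825


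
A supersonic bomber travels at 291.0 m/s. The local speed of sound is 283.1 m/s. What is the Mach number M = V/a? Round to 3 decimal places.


Step 1: M = V / a = 291.0 / 283.1
Step 2: M = 1.028

1.028


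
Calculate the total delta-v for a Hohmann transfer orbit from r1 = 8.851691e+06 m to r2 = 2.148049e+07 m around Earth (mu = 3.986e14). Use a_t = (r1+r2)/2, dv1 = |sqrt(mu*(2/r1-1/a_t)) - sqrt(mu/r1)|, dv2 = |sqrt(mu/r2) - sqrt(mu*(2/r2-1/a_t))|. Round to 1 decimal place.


Step 1: Transfer semi-major axis a_t = (8.851691e+06 + 2.148049e+07) / 2 = 1.516609e+07 m
Step 2: v1 (circular at r1) = sqrt(mu/r1) = 6710.51 m/s
Step 3: v_t1 = sqrt(mu*(2/r1 - 1/a_t)) = 7986.21 m/s
Step 4: dv1 = |7986.21 - 6710.51| = 1275.7 m/s
Step 5: v2 (circular at r2) = 4307.71 m/s, v_t2 = 3290.96 m/s
Step 6: dv2 = |4307.71 - 3290.96| = 1016.75 m/s
Step 7: Total delta-v = 1275.7 + 1016.75 = 2292.5 m/s

2292.5


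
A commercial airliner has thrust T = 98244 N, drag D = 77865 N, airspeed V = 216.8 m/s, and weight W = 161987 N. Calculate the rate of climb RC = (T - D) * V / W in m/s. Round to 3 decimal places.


Step 1: Excess thrust = T - D = 98244 - 77865 = 20379 N
Step 2: Excess power = 20379 * 216.8 = 4418167.2 W
Step 3: RC = 4418167.2 / 161987 = 27.275 m/s

27.275


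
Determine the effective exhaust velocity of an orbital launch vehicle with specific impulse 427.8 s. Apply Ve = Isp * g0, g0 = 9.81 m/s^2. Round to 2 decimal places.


Step 1: Ve = Isp * g0 = 427.8 * 9.81
Step 2: Ve = 4196.72 m/s

4196.72


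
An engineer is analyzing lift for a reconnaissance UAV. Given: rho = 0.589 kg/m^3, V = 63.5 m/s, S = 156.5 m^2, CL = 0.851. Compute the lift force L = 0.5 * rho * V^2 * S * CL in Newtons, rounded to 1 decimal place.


Step 1: Calculate dynamic pressure q = 0.5 * 0.589 * 63.5^2 = 0.5 * 0.589 * 4032.25 = 1187.4976 Pa
Step 2: Multiply by wing area and lift coefficient: L = 1187.4976 * 156.5 * 0.851
Step 3: L = 185843.3783 * 0.851 = 158152.7 N

158152.7


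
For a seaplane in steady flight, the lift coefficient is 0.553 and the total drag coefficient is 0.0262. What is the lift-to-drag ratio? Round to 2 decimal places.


Step 1: L/D = CL / CD = 0.553 / 0.0262
Step 2: L/D = 21.11

21.11


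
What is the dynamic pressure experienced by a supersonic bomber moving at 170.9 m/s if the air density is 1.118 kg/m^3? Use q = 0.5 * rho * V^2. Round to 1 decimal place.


Step 1: V^2 = 170.9^2 = 29206.81
Step 2: q = 0.5 * 1.118 * 29206.81
Step 3: q = 16326.6 Pa

16326.6


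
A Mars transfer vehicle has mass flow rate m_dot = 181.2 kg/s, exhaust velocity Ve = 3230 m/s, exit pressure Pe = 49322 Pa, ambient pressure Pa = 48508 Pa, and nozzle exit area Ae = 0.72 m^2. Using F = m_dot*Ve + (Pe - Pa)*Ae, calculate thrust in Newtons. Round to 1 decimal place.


Step 1: Momentum thrust = m_dot * Ve = 181.2 * 3230 = 585276.0 N
Step 2: Pressure thrust = (Pe - Pa) * Ae = (49322 - 48508) * 0.72 = 586.08 N
Step 3: Total thrust F = 585276.0 + 586.08 = 585862.1 N

585862.1


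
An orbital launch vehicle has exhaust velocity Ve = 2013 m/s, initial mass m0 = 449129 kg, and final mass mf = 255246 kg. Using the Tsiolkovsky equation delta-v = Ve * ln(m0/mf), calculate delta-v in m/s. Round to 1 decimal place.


Step 1: Mass ratio m0/mf = 449129 / 255246 = 1.759593
Step 2: ln(1.759593) = 0.565082
Step 3: delta-v = 2013 * 0.565082 = 1137.5 m/s

1137.5


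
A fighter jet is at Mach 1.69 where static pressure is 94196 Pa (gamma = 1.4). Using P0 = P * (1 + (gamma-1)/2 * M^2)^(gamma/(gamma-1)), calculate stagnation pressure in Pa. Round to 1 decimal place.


Step 1: (gamma-1)/2 * M^2 = 0.2 * 2.8561 = 0.57122
Step 2: 1 + 0.57122 = 1.57122
Step 3: Exponent gamma/(gamma-1) = 3.5
Step 4: P0 = 94196 * 1.57122^3.5 = 457996.3 Pa

457996.3


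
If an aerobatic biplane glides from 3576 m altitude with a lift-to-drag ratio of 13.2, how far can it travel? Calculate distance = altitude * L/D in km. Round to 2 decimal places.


Step 1: Glide distance = altitude * L/D = 3576 * 13.2 = 47203.2 m
Step 2: Convert to km: 47203.2 / 1000 = 47.20 km

47.20


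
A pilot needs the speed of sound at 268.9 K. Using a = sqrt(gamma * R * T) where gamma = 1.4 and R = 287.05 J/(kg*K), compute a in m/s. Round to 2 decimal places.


Step 1: gamma * R * T = 1.4 * 287.05 * 268.9 = 108062.843
Step 2: a = sqrt(108062.843) = 328.73 m/s

328.73


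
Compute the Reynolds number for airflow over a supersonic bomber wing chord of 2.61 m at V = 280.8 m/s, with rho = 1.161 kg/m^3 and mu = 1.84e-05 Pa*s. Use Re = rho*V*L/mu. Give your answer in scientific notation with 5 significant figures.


Step 1: Numerator = rho * V * L = 1.161 * 280.8 * 2.61 = 850.882968
Step 2: Re = 850.882968 / 1.84e-05
Step 3: Re = 4.6244e+07

4.6244e+07


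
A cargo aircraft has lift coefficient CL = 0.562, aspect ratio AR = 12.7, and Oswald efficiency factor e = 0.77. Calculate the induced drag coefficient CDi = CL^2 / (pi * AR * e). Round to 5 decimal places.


Step 1: CL^2 = 0.562^2 = 0.315844
Step 2: pi * AR * e = 3.14159 * 12.7 * 0.77 = 30.721635
Step 3: CDi = 0.315844 / 30.721635 = 0.01028

0.01028


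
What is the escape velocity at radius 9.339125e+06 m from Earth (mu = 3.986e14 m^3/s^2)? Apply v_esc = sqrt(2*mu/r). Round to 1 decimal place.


Step 1: 2*mu/r = 2 * 3.986e14 / 9.339125e+06 = 85361315.9691
Step 2: v_esc = sqrt(85361315.9691) = 9239.1 m/s

9239.1


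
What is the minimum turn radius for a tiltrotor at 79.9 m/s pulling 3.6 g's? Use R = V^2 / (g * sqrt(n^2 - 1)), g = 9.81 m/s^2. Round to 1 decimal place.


Step 1: V^2 = 79.9^2 = 6384.01
Step 2: n^2 - 1 = 3.6^2 - 1 = 11.96
Step 3: sqrt(11.96) = 3.458323
Step 4: R = 6384.01 / (9.81 * 3.458323) = 188.2 m

188.2


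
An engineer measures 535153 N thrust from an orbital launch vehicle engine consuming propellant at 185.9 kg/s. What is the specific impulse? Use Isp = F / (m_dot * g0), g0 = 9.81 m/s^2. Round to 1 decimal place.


Step 1: m_dot * g0 = 185.9 * 9.81 = 1823.68
Step 2: Isp = 535153 / 1823.68 = 293.4 s

293.4


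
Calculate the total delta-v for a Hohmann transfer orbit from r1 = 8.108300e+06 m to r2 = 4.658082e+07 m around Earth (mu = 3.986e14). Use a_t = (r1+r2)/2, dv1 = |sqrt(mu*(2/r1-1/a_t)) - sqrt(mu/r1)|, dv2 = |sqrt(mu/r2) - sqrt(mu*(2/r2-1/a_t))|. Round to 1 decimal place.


Step 1: Transfer semi-major axis a_t = (8.108300e+06 + 4.658082e+07) / 2 = 2.734456e+07 m
Step 2: v1 (circular at r1) = sqrt(mu/r1) = 7011.38 m/s
Step 3: v_t1 = sqrt(mu*(2/r1 - 1/a_t)) = 9151.07 m/s
Step 4: dv1 = |9151.07 - 7011.38| = 2139.69 m/s
Step 5: v2 (circular at r2) = 2925.26 m/s, v_t2 = 1592.92 m/s
Step 6: dv2 = |2925.26 - 1592.92| = 1332.34 m/s
Step 7: Total delta-v = 2139.69 + 1332.34 = 3472.0 m/s

3472.0


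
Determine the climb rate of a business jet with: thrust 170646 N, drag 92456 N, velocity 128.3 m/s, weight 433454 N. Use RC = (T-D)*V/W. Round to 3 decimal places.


Step 1: Excess thrust = T - D = 170646 - 92456 = 78190 N
Step 2: Excess power = 78190 * 128.3 = 10031777.0 W
Step 3: RC = 10031777.0 / 433454 = 23.144 m/s

23.144


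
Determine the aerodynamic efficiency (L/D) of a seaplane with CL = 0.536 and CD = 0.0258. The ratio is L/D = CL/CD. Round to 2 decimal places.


Step 1: L/D = CL / CD = 0.536 / 0.0258
Step 2: L/D = 20.78

20.78


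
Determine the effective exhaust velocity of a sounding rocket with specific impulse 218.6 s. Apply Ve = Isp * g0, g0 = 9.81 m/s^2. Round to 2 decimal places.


Step 1: Ve = Isp * g0 = 218.6 * 9.81
Step 2: Ve = 2144.47 m/s

2144.47


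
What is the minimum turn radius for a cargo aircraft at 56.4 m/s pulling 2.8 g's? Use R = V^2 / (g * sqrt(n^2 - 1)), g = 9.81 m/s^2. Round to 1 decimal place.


Step 1: V^2 = 56.4^2 = 3180.96
Step 2: n^2 - 1 = 2.8^2 - 1 = 6.84
Step 3: sqrt(6.84) = 2.615339
Step 4: R = 3180.96 / (9.81 * 2.615339) = 124.0 m

124.0


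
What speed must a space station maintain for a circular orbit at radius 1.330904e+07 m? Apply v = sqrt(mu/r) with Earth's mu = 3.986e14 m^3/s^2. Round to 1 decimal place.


Step 1: mu / r = 3.986e14 / 1.330904e+07 = 29949568.1131
Step 2: v = sqrt(29949568.1131) = 5472.6 m/s

5472.6


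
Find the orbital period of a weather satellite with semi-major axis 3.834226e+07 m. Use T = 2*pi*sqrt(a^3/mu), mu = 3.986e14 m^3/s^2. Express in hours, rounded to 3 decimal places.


Step 1: a^3 / mu = 5.636806e+22 / 3.986e14 = 1.414151e+08
Step 2: sqrt(1.414151e+08) = 11891.8087 s
Step 3: T = 2*pi * 11891.8087 = 74718.44 s
Step 4: T in hours = 74718.44 / 3600 = 20.755 hours

20.755


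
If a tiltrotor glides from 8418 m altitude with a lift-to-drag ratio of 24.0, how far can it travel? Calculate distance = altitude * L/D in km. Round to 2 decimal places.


Step 1: Glide distance = altitude * L/D = 8418 * 24.0 = 202032.0 m
Step 2: Convert to km: 202032.0 / 1000 = 202.03 km

202.03


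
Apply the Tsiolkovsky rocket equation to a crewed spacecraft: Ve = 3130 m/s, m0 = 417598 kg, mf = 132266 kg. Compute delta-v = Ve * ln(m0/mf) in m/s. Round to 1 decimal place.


Step 1: Mass ratio m0/mf = 417598 / 132266 = 3.157259
Step 2: ln(3.157259) = 1.149704
Step 3: delta-v = 3130 * 1.149704 = 3598.6 m/s

3598.6


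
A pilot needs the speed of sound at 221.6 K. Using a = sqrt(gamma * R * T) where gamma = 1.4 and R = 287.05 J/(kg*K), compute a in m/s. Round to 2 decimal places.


Step 1: gamma * R * T = 1.4 * 287.05 * 221.6 = 89054.392
Step 2: a = sqrt(89054.392) = 298.42 m/s

298.42


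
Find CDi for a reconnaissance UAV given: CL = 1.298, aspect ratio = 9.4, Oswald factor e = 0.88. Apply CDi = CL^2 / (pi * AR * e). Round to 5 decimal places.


Step 1: CL^2 = 1.298^2 = 1.684804
Step 2: pi * AR * e = 3.14159 * 9.4 * 0.88 = 25.987254
Step 3: CDi = 1.684804 / 25.987254 = 0.06483

0.06483


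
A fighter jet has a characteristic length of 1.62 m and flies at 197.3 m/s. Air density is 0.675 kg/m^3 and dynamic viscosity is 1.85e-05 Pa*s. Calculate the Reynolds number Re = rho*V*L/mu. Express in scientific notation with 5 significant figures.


Step 1: Numerator = rho * V * L = 0.675 * 197.3 * 1.62 = 215.74755
Step 2: Re = 215.74755 / 1.85e-05
Step 3: Re = 1.1662e+07

1.1662e+07


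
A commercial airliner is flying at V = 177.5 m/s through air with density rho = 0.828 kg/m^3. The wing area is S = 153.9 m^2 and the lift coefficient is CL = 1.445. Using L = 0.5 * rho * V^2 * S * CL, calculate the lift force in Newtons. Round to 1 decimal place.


Step 1: Calculate dynamic pressure q = 0.5 * 0.828 * 177.5^2 = 0.5 * 0.828 * 31506.25 = 13043.5875 Pa
Step 2: Multiply by wing area and lift coefficient: L = 13043.5875 * 153.9 * 1.445
Step 3: L = 2007408.1162 * 1.445 = 2900704.7 N

2900704.7


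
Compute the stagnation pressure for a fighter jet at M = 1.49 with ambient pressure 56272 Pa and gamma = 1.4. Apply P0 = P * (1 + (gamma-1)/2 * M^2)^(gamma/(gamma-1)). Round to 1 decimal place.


Step 1: (gamma-1)/2 * M^2 = 0.2 * 2.2201 = 0.44402
Step 2: 1 + 0.44402 = 1.44402
Step 3: Exponent gamma/(gamma-1) = 3.5
Step 4: P0 = 56272 * 1.44402^3.5 = 203609.8 Pa

203609.8


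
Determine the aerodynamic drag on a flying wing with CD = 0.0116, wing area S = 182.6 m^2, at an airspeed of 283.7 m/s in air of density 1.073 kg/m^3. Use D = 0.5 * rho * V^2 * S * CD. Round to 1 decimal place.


Step 1: Dynamic pressure q = 0.5 * 1.073 * 283.7^2 = 43180.5727 Pa
Step 2: Drag D = q * S * CD = 43180.5727 * 182.6 * 0.0116
Step 3: D = 91463.4 N

91463.4


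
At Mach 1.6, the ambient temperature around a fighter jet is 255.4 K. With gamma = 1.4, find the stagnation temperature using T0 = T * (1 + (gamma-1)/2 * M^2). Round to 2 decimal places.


Step 1: (gamma-1)/2 = 0.2
Step 2: M^2 = 2.56
Step 3: 1 + 0.2 * 2.56 = 1.512
Step 4: T0 = 255.4 * 1.512 = 386.16 K

386.16


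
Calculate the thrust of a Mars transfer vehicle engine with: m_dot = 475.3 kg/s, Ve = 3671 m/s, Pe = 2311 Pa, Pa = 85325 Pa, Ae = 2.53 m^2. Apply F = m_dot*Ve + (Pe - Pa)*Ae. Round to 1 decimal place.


Step 1: Momentum thrust = m_dot * Ve = 475.3 * 3671 = 1744826.3 N
Step 2: Pressure thrust = (Pe - Pa) * Ae = (2311 - 85325) * 2.53 = -210025.42 N
Step 3: Total thrust F = 1744826.3 + -210025.42 = 1534800.9 N

1534800.9


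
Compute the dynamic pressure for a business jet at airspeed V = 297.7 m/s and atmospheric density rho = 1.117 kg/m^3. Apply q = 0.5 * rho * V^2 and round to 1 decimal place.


Step 1: V^2 = 297.7^2 = 88625.29
Step 2: q = 0.5 * 1.117 * 88625.29
Step 3: q = 49497.2 Pa

49497.2


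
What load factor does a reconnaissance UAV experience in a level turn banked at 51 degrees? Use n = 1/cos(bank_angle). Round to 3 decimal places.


Step 1: Convert 51 degrees to radians = 0.890118
Step 2: cos(51 deg) = 0.62932
Step 3: n = 1 / 0.62932 = 1.589

1.589


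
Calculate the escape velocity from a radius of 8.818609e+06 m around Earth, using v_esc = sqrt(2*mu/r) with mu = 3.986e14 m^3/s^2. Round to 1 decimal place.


Step 1: 2*mu/r = 2 * 3.986e14 / 8.818609e+06 = 90399744.4495
Step 2: v_esc = sqrt(90399744.4495) = 9507.9 m/s

9507.9


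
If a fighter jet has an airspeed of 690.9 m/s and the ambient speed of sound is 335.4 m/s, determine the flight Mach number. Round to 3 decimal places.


Step 1: M = V / a = 690.9 / 335.4
Step 2: M = 2.060

2.060


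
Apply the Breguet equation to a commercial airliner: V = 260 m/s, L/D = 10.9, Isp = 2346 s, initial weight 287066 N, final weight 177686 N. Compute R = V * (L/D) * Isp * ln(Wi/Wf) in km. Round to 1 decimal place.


Step 1: Coefficient = V * (L/D) * Isp = 260 * 10.9 * 2346 = 6648564.0 m
Step 2: Wi/Wf = 287066 / 177686 = 1.61558
Step 3: ln(1.61558) = 0.479694
Step 4: R = 6648564.0 * 0.479694 = 3189277.6 m = 3189.3 km

3189.3


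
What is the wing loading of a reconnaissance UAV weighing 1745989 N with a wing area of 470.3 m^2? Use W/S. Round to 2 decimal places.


Step 1: Wing loading = W / S = 1745989 / 470.3
Step 2: Wing loading = 3712.50 N/m^2

3712.50


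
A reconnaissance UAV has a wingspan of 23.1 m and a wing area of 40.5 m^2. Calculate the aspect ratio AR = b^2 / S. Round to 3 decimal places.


Step 1: b^2 = 23.1^2 = 533.61
Step 2: AR = 533.61 / 40.5 = 13.176

13.176


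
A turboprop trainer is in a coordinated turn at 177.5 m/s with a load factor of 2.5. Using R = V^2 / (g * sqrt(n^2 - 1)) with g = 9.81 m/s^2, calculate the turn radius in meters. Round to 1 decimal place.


Step 1: V^2 = 177.5^2 = 31506.25
Step 2: n^2 - 1 = 2.5^2 - 1 = 5.25
Step 3: sqrt(5.25) = 2.291288
Step 4: R = 31506.25 / (9.81 * 2.291288) = 1401.7 m

1401.7


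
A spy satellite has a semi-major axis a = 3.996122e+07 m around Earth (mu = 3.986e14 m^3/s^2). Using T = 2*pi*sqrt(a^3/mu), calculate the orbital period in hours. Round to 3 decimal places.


Step 1: a^3 / mu = 6.381404e+22 / 3.986e14 = 1.600954e+08
Step 2: sqrt(1.600954e+08) = 12652.8821 s
Step 3: T = 2*pi * 12652.8821 = 79500.4 s
Step 4: T in hours = 79500.4 / 3600 = 22.083 hours

22.083


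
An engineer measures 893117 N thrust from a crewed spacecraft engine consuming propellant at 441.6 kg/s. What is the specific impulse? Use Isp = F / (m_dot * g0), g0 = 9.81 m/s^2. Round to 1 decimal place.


Step 1: m_dot * g0 = 441.6 * 9.81 = 4332.1
Step 2: Isp = 893117 / 4332.1 = 206.2 s

206.2


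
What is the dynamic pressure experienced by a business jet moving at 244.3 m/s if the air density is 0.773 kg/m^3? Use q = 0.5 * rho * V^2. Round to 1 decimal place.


Step 1: V^2 = 244.3^2 = 59682.49
Step 2: q = 0.5 * 0.773 * 59682.49
Step 3: q = 23067.3 Pa

23067.3


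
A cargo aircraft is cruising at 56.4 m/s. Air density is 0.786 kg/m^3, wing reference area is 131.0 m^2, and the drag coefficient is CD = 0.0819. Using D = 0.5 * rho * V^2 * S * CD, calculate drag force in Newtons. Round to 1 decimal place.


Step 1: Dynamic pressure q = 0.5 * 0.786 * 56.4^2 = 1250.1173 Pa
Step 2: Drag D = q * S * CD = 1250.1173 * 131.0 * 0.0819
Step 3: D = 13412.4 N

13412.4


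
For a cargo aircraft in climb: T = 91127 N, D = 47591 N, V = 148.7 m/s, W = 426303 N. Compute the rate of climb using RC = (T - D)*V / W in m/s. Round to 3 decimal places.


Step 1: Excess thrust = T - D = 91127 - 47591 = 43536 N
Step 2: Excess power = 43536 * 148.7 = 6473803.2 W
Step 3: RC = 6473803.2 / 426303 = 15.186 m/s

15.186


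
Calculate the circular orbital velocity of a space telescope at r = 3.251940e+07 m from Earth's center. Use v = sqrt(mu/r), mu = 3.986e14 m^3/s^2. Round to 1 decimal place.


Step 1: mu / r = 3.986e14 / 3.251940e+07 = 12257298.7201
Step 2: v = sqrt(12257298.7201) = 3501.0 m/s

3501.0


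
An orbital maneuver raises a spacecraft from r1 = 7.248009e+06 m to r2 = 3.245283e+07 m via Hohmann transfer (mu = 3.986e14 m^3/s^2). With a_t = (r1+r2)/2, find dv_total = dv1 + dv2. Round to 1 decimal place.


Step 1: Transfer semi-major axis a_t = (7.248009e+06 + 3.245283e+07) / 2 = 1.985042e+07 m
Step 2: v1 (circular at r1) = sqrt(mu/r1) = 7415.82 m/s
Step 3: v_t1 = sqrt(mu*(2/r1 - 1/a_t)) = 9482.02 m/s
Step 4: dv1 = |9482.02 - 7415.82| = 2066.2 m/s
Step 5: v2 (circular at r2) = 3504.63 m/s, v_t2 = 2117.71 m/s
Step 6: dv2 = |3504.63 - 2117.71| = 1386.92 m/s
Step 7: Total delta-v = 2066.2 + 1386.92 = 3453.1 m/s

3453.1


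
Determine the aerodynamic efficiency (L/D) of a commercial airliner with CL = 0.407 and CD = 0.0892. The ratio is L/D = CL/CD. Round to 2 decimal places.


Step 1: L/D = CL / CD = 0.407 / 0.0892
Step 2: L/D = 4.56

4.56


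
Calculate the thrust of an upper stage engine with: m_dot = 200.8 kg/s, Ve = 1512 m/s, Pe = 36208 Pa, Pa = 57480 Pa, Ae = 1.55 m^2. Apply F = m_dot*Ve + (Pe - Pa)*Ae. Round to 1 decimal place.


Step 1: Momentum thrust = m_dot * Ve = 200.8 * 1512 = 303609.6 N
Step 2: Pressure thrust = (Pe - Pa) * Ae = (36208 - 57480) * 1.55 = -32971.60 N
Step 3: Total thrust F = 303609.6 + -32971.60 = 270638.0 N

270638.0
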